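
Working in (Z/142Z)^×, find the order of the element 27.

35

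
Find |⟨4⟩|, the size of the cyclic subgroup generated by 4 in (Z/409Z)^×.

102

ord(4) | φ(409) = 409 − 1 = 408 = 2^3 · 3 · 17.
Divisors of 408: 1, 2, 3, 4, 6, 8, 12, 17, 24, 34, 51, 68, 102, 136, 204, 408.
Check 4^d mod 409 for each divisor in increasing order:
4^1 ≡ 4 (mod 409)
4^2 ≡ 16 (mod 409)
4^3 ≡ 64 (mod 409)
4^4 ≡ 256 (mod 409)
4^6 ≡ 6 (mod 409)
4^8 ≡ 96 (mod 409)
4^12 ≡ 36 (mod 409)
4^17 ≡ 54 (mod 409)
4^24 ≡ 69 (mod 409)
4^34 ≡ 53 (mod 409)
4^51 ≡ 408 (mod 409)
4^68 ≡ 355 (mod 409)
4^102 ≡ 1 (mod 409) ✓
The smallest such exponent is 102, so the order of 4 is 102.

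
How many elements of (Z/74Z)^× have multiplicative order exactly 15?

0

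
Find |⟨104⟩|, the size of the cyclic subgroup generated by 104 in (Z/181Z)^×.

180

Since 104 ∈ (Z/181Z)^×, its order divides φ(181) = 181 − 1 = 180 = 2^2 · 3^2 · 5.
Divisors of 180: 1, 2, 3, 4, 5, 6, 9, 10, 12, 15, 18, 20, 30, 36, 45, 60, 90, 180.
Test each divisor d:
104^1 ≡ 104 (mod 181)
104^2 ≡ 137 (mod 181)
104^3 ≡ 130 (mod 181)
104^4 ≡ 126 (mod 181)
104^5 ≡ 72 (mod 181)
104^6 ≡ 67 (mod 181)
104^9 ≡ 22 (mod 181)
104^10 ≡ 116 (mod 181)
104^12 ≡ 145 (mod 181)
104^15 ≡ 26 (mod 181)
104^18 ≡ 122 (mod 181)
104^20 ≡ 62 (mod 181)
104^30 ≡ 133 (mod 181)
104^36 ≡ 42 (mod 181)
104^45 ≡ 19 (mod 181)
104^60 ≡ 132 (mod 181)
104^90 ≡ 180 (mod 181)
104^180 ≡ 1 (mod 181) ✓
Therefore the multiplicative order of 104 modulo 181 is 180.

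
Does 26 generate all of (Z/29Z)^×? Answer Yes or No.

φ(29) = 29 − 1 = 28 = 2^2 · 7.
An element g generates (Z/29Z)^× iff g^(28/q) ≢ 1 (mod 29) for each prime q ∈ {2, 7}.
26^14 ≡ 28 (mod 29)  [q = 2: ≢ 1 ✓]
26^4 ≡ 23 (mod 29)  [q = 7: ≢ 1 ✓]
All checks pass, so 26 has order 28 and is a primitive root modulo 29.

Yes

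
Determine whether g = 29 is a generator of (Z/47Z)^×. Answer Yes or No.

Yes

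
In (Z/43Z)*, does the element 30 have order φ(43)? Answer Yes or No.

Yes

φ(43) = 43 − 1 = 42 = 2 · 3 · 7.
Test 30^(42/q) mod 43 for each prime factor q of 42:
30^21 ≡ 42 (mod 43)  [q = 2: ≢ 1 ✓]
30^14 ≡ 6 (mod 43)  [q = 3: ≢ 1 ✓]
30^6 ≡ 16 (mod 43)  [q = 7: ≢ 1 ✓]
Every test exponent gives a nontrivial residue, hence 30 generates the full group.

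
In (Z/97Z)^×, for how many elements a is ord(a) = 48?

φ(97) = 97 − 1 = 96 = 2^5 · 3.
In a cyclic group of order 96, there are φ(d) elements of order d for each divisor d of 96, and zero for non-divisors.
48 = 2^4 · 3 divides 96, and φ(48) = 16.

16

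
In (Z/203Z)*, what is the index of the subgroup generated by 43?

6

Since 43 ∈ (Z/203Z)^×, its order divides φ(203) = φ(7·29) = (7−1)·(29−1) = 6·28 = 168 = 2^3 · 3 · 7.
Divisors of 168: 1, 2, 3, 4, 6, 7, 8, 12, 14, 21, 24, 28, 42, 56, 84, 168.
Check 43^d mod 203 for each divisor in increasing order:
43^1 ≡ 43
43^2 ≡ 22
43^3 ≡ 134
43^4 ≡ 78
43^6 ≡ 92
43^7 ≡ 99
43^8 ≡ 197
43^12 ≡ 141
43^14 ≡ 57
43^21 ≡ 162
43^24 ≡ 190
43^28 ≡ 1
So ord_203(43) = 28, hence |⟨43⟩| = 28.
Index = |(Z/203Z)^×| / |⟨43⟩| = 168 / 28 = 6.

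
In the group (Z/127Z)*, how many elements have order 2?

1

φ(127) = 127 − 1 = 126 = 2 · 3^2 · 7.
(Z/127Z)^× is cyclic (|G| = 126); a cyclic group of order m has exactly φ(d) elements of each order d | m, and none otherwise.
2 | 126, and φ(2) = 2 − 1 = 1.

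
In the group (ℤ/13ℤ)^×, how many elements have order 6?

2

φ(13) = 13 − 1 = 12 = 2^2 · 3.
(Z/13Z)^× is cyclic (|G| = 12); a cyclic group of order m has exactly φ(d) elements of each order d | m, and none otherwise.
6 = 2 · 3 divides 12, and φ(6) = 2.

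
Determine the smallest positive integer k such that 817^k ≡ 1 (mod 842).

210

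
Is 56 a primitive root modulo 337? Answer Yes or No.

No

φ(337) = 337 − 1 = 336 = 2^4 · 3 · 7.
An element g generates (Z/337Z)^× iff g^(336/q) ≢ 1 (mod 337) for each prime q ∈ {2, 3, 7}.
56^168 ≡ 1 (mod 337)  [q = 2: ≡ 1 ✗]
56^112 ≡ 1 (mod 337)  [q = 3: ≡ 1 ✗]
56^48 ≡ 8 (mod 337)  [q = 7: ≢ 1 ✓]
56^168 ≡ 1 shows ord(56) | 168, strictly less than φ(337); not a primitive root.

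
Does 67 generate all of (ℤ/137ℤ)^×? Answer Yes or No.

φ(137) = 137 − 1 = 136 = 2^3 · 17.
67 is a primitive root mod 137 iff 67^(φ(137)/q) ≢ 1 for every prime q | φ(137), i.e. q ∈ {2, 17}.
67^68 ≡ 136 (mod 137)  [q = 2: ≢ 1 ✓]
67^8 ≡ 115 (mod 137)  [q = 17: ≢ 1 ✓]
All checks pass, so 67 has order 136 and is a primitive root modulo 137.

Yes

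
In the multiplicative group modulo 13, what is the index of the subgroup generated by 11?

By Lagrange's theorem, ord_13(11) divides φ(13) = 13 − 1 = 12 = 2^2 · 3.
Divisors of 12: 1, 2, 3, 4, 6, 12.
Compute 11^d (mod 13) for the divisors d until we hit 1:
11^1 ≡ 11
11^2 ≡ 4
11^3 ≡ 5
11^4 ≡ 3
11^6 ≡ 12
11^12 ≡ 1
The order of 11 is 12, so the subgroup it generates has 12 elements.
[(Z/13Z)^× : ⟨11⟩] = 12/12 = 1.

1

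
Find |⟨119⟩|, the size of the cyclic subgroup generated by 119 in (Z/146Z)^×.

The order of 119 must divide φ(146) = φ(2)·φ(73) = 1·72 = 72 = 2^3 · 3^2.
Divisors of 72: 1, 2, 3, 4, 6, 8, 9, 12, 18, 24, 36, 72.
Compute 119^d (mod 146) for the divisors d until we hit 1:
119^1 ≡ 119 (mod 146)
119^2 ≡ 145 (mod 146)
119^3 ≡ 27 (mod 146)
119^4 ≡ 1 (mod 146) ✓
Therefore the multiplicative order of 119 modulo 146 is 4.

4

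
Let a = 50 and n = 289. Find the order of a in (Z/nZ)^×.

34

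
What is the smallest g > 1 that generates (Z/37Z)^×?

φ(37) = 37 − 1 = 36 = 2^2 · 3^2.
Test candidates g = 2, 3, … against the prime factors q ∈ {2, 3} of φ(37): g is a generator iff g^(36/q) ≢ 1 for every such q.
g = 2: 2^18 ≡ 36; 2^12 ≡ 26 — none is 1, so 2 is a primitive root.
Hence the least primitive root of 37 is 2.

2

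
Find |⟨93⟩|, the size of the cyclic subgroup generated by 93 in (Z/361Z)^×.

ord(93) | φ(361) = φ(19^2) = 19·(19−1) = 342 = 2 · 3^2 · 19.
Divisors of 342: 1, 2, 3, 6, 9, 18, 19, 38, 57, 114, 171, 342.
Evaluate successive powers at the divisors of 342:
93^1 ≡ 93 (mod 361)
93^2 ≡ 346 (mod 361)
93^3 ≡ 49 (mod 361)
93^6 ≡ 235 (mod 361)
93^9 ≡ 324 (mod 361)
93^18 ≡ 286 (mod 361)
93^19 ≡ 245 (mod 361)
93^38 ≡ 99 (mod 361)
93^57 ≡ 68 (mod 361)
93^114 ≡ 292 (mod 361)
93^171 ≡ 1 (mod 361) ✓
Hence ord(93) = 171.

171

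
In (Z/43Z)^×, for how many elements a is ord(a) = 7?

φ(43) = 43 − 1 = 42 = 2 · 3 · 7.
Since (Z/43Z)^× is cyclic of order 42, the number of elements of order d is φ(d) when d | 42 and 0 otherwise.
7 | 42, and φ(7) = 7 − 1 = 6.

6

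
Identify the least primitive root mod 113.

3

φ(113) = 113 − 1 = 112 = 2^4 · 7.
g is a primitive root iff g^(112/q) ≢ 1 (mod 113) for each prime q ∈ {2, 7}.
g = 2: 2^56 ≡ 1 — hits 1, so not a primitive root.
g = 3: 3^56 ≡ 112; 3^16 ≡ 49 — none is 1, so 3 is a primitive root.
The smallest primitive root modulo 113 is 3.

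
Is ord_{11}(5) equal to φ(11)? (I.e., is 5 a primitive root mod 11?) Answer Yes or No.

No

φ(11) = 11 − 1 = 10 = 2 · 5.
5 is a primitive root mod 11 iff 5^(φ(11)/q) ≢ 1 for every prime q | φ(11), i.e. q ∈ {2, 5}.
5^5 ≡ 1 (mod 11)  [q = 2: ≡ 1 ✗]
5^2 ≡ 3 (mod 11)  [q = 5: ≢ 1 ✓]
5^5 ≡ 1 shows ord(5) | 5, strictly less than φ(11); not a primitive root.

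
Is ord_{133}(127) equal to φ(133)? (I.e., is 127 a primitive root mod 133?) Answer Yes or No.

No

133 = 7 · 19 is a product of two distinct odd primes, so (Z/133Z)^× ≅ (Z/7Z)^× × (Z/19Z)^× is not cyclic.
No primitive root modulo 133 exists; in particular 127 is not one.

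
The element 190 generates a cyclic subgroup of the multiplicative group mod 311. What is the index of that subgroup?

5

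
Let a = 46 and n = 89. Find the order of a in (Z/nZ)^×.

The order of 46 must divide φ(89) = 89 − 1 = 88 = 2^3 · 11.
Divisors of 88: 1, 2, 4, 8, 11, 22, 44, 88.
Evaluate successive powers at the divisors of 88:
46^1 ≡ 46 (mod 89)
46^2 ≡ 69 (mod 89)
46^4 ≡ 44 (mod 89)
46^8 ≡ 67 (mod 89)
46^11 ≡ 37 (mod 89)
46^22 ≡ 34 (mod 89)
46^44 ≡ 88 (mod 89)
46^88 ≡ 1 (mod 89) ✓
The smallest such exponent is 88, so the order of 46 is 88.

88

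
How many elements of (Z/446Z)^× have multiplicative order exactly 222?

φ(446) = φ(2)·φ(223) = 1·222 = 222 = 2 · 3 · 37.
(Z/446Z)^× is cyclic (|G| = 222); a cyclic group of order m has exactly φ(d) elements of each order d | m, and none otherwise.
222 = 2 · 3 · 37 divides 222, and φ(222) = 72.

72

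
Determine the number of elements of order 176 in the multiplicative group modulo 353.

80

φ(353) = 353 − 1 = 352 = 2^5 · 11.
In a cyclic group of order 352, there are φ(d) elements of order d for each divisor d of 352, and zero for non-divisors.
176 = 2^4 · 11 divides 352, and φ(176) = 80.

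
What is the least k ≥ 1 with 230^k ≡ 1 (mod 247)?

Since 230 ∈ (Z/247Z)^×, its order divides φ(247) = φ(13·19) = (13−1)·(19−1) = 12·18 = 216 = 2^3 · 3^3.
Divisors of 216: 1, 2, 3, 4, 6, 8, 9, 12, 18, 24, 27, 36, 54, 72, 108, 216.
Evaluate successive powers at the divisors of 216:
230^1 ≡ 230 (mod 247)
230^2 ≡ 42 (mod 247)
230^3 ≡ 27 (mod 247)
230^4 ≡ 35 (mod 247)
230^6 ≡ 235 (mod 247)
230^8 ≡ 237 (mod 247)
230^9 ≡ 170 (mod 247)
230^12 ≡ 144 (mod 247)
230^18 ≡ 1 (mod 247) ✓
So ord_247(230) = 18.

18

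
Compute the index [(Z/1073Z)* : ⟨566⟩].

12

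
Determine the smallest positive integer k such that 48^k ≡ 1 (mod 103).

102

The order of 48 must divide φ(103) = 103 − 1 = 102 = 2 · 3 · 17.
Divisors of 102: 1, 2, 3, 6, 17, 34, 51, 102.
Evaluate successive powers at the divisors of 102:
48^1 ≡ 48 (mod 103)
48^2 ≡ 38 (mod 103)
48^3 ≡ 73 (mod 103)
48^6 ≡ 76 (mod 103)
48^17 ≡ 47 (mod 103)
48^34 ≡ 46 (mod 103)
48^51 ≡ 102 (mod 103)
48^102 ≡ 1 (mod 103) ✓
Hence ord(48) = 102.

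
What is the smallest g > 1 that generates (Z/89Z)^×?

3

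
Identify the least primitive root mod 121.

2

φ(121) = φ(11^2) = 11·(11−1) = 110 = 2 · 5 · 11.
g is a primitive root iff g^(110/q) ≢ 1 (mod 121) for each prime q ∈ {2, 5, 11}.
g = 2: 2^55 ≡ 120; 2^22 ≡ 81; 2^10 ≡ 56 — none is 1, so 2 is a primitive root.
The smallest primitive root modulo 121 is 2.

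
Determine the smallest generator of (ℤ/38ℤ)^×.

φ(38) = φ(2)·φ(19) = 1·18 = 18 = 2 · 3^2.
Test candidates g = 2, 3, … against the prime factors q ∈ {2, 3} of φ(38): g is a generator iff g^(18/q) ≢ 1 for every such q.
g = 2: gcd(2, 38) = 2 > 1, not a unit — skip.
g = 3: 3^9 ≡ 37; 3^6 ≡ 7 — none is 1, so 3 is a primitive root.
The smallest primitive root modulo 38 is 3.

3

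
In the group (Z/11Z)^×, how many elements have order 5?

4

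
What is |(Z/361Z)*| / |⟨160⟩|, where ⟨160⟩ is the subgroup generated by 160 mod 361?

By Lagrange's theorem, ord_361(160) divides φ(361) = φ(19^2) = 19·(19−1) = 342 = 2 · 3^2 · 19.
Divisors of 342: 1, 2, 3, 6, 9, 18, 19, 38, 57, 114, 171, 342.
Compute 160^d (mod 361) for the divisors d until we hit 1:
160^1 ≡ 160 (mod 361)
160^2 ≡ 330 (mod 361)
160^3 ≡ 94 (mod 361)
160^6 ≡ 172 (mod 361)
160^9 ≡ 284 (mod 361)
160^18 ≡ 153 (mod 361)
160^19 ≡ 293 (mod 361)
160^38 ≡ 292 (mod 361)
160^57 ≡ 360 (mod 361)
160^114 ≡ 1 (mod 361) ✓
Thus |⟨160⟩| = ord(160) = 114.
Index = |(Z/361Z)^×| / |⟨160⟩| = 342 / 114 = 3.

3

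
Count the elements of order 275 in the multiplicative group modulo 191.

φ(191) = 191 − 1 = 190 = 2 · 5 · 19.
Since (Z/191Z)^× is cyclic of order 190, the number of elements of order d is φ(d) when d | 190 and 0 otherwise.
Here 190 is not a multiple of 275, so there are no elements of order 275.

0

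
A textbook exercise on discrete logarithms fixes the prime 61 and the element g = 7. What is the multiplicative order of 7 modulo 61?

The order of 7 must divide φ(61) = 61 − 1 = 60 = 2^2 · 3 · 5.
Divisors of 60: 1, 2, 3, 4, 5, 6, 10, 12, 15, 20, 30, 60.
Test each divisor d:
7^1 ≡ 7 (mod 61)
7^2 ≡ 49 (mod 61)
7^3 ≡ 38 (mod 61)
7^4 ≡ 22 (mod 61)
7^5 ≡ 32 (mod 61)
7^6 ≡ 41 (mod 61)
7^10 ≡ 48 (mod 61)
7^12 ≡ 34 (mod 61)
7^15 ≡ 11 (mod 61)
7^20 ≡ 47 (mod 61)
7^30 ≡ 60 (mod 61)
7^60 ≡ 1 (mod 61) ✓
So ord_61(7) = 60.

60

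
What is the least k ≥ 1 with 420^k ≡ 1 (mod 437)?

Since 420 ∈ (Z/437Z)^×, its order divides φ(437) = φ(19·23) = (19−1)·(23−1) = 18·22 = 396 = 2^2 · 3^2 · 11.
Divisors of 396: 1, 2, 3, 4, 6, 9, 11, 12, 18, 22, 33, 36, 44, 66, 99, 132, 198, 396.
Test each divisor d:
420^1 ≡ 420 (mod 437)
420^2 ≡ 289 (mod 437)
420^3 ≡ 331 (mod 437)
420^4 ≡ 54 (mod 437)
420^6 ≡ 311 (mod 437)
420^9 ≡ 246 (mod 437)
420^11 ≡ 300 (mod 437)
420^12 ≡ 144 (mod 437)
420^18 ≡ 210 (mod 437)
420^22 ≡ 415 (mod 437)
420^33 ≡ 392 (mod 437)
420^36 ≡ 400 (mod 437)
420^44 ≡ 47 (mod 437)
420^66 ≡ 277 (mod 437)
420^99 ≡ 208 (mod 437)
420^132 ≡ 254 (mod 437)
420^198 ≡ 1 (mod 437) ✓
The smallest such exponent is 198, so the order of 420 is 198.

198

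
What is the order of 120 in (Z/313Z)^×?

By Lagrange's theorem, ord_313(120) divides φ(313) = 313 − 1 = 312 = 2^3 · 3 · 13.
Divisors of 312: 1, 2, 3, 4, 6, 8, 12, 13, 24, 26, 39, 52, 78, 104, 156, 312.
Compute 120^d (mod 313) for the divisors d until we hit 1:
120^1 ≡ 120
120^2 ≡ 2
120^3 ≡ 240
120^4 ≡ 4
120^6 ≡ 8
120^8 ≡ 16
120^12 ≡ 64
120^13 ≡ 168
120^24 ≡ 27
120^26 ≡ 54
120^39 ≡ 308
120^52 ≡ 99
120^78 ≡ 25
120^104 ≡ 98
120^156 ≡ 312
120^312 ≡ 1
So ord_313(120) = 312.

312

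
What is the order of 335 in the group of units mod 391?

176

The order of 335 must divide φ(391) = φ(17·23) = (17−1)·(23−1) = 16·22 = 352 = 2^5 · 11.
Divisors of 352: 1, 2, 4, 8, 11, 16, 22, 32, 44, 88, 176, 352.
Evaluate successive powers at the divisors of 352:
335^1 ≡ 335
335^2 ≡ 8
335^4 ≡ 64
335^8 ≡ 186
335^11 ≡ 346
335^16 ≡ 188
335^22 ≡ 70
335^32 ≡ 154
335^44 ≡ 208
335^88 ≡ 254
335^176 ≡ 1
Therefore the multiplicative order of 335 modulo 391 is 176.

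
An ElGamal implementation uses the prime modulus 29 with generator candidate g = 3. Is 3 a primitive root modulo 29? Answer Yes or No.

φ(29) = 29 − 1 = 28 = 2^2 · 7.
It suffices to check that the order of 3 is not a proper divisor of 28: compute 3^(28/q) for q ∈ {2, 7}.
3^14 ≡ 28 (mod 29)  [q = 2: ≢ 1 ✓]
3^4 ≡ 23 (mod 29)  [q = 7: ≢ 1 ✓]
Every test exponent gives a nontrivial residue, hence 3 generates the full group.

Yes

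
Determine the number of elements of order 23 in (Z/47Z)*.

22

φ(47) = 47 − 1 = 46 = 2 · 23.
Since (Z/47Z)^× is cyclic of order 46, the number of elements of order d is φ(d) when d | 46 and 0 otherwise.
23 | 46, and φ(23) = 23 − 1 = 22.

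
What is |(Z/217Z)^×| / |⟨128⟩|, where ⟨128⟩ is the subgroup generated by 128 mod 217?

12

The order of 128 must divide φ(217) = φ(7·31) = (7−1)·(31−1) = 6·30 = 180 = 2^2 · 3^2 · 5.
Divisors of 180: 1, 2, 3, 4, 5, 6, 9, 10, 12, 15, 18, 20, 30, 36, 45, 60, 90, 180.
Evaluate successive powers at the divisors of 180:
128^1 ≡ 128 (mod 217)
128^2 ≡ 109 (mod 217)
128^3 ≡ 64 (mod 217)
128^4 ≡ 163 (mod 217)
128^5 ≡ 32 (mod 217)
128^6 ≡ 190 (mod 217)
128^9 ≡ 8 (mod 217)
128^10 ≡ 156 (mod 217)
128^12 ≡ 78 (mod 217)
128^15 ≡ 1 (mod 217) ✓
So ord_217(128) = 15, hence |⟨128⟩| = 15.
[(Z/217Z)^× : ⟨128⟩] = 180/15 = 12.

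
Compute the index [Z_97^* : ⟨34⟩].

3

ord(34) | φ(97) = 97 − 1 = 96 = 2^5 · 3.
Divisors of 96: 1, 2, 3, 4, 6, 8, 12, 16, 24, 32, 48, 96.
Check 34^d mod 97 for each divisor in increasing order:
34^1 ≡ 34
34^2 ≡ 89
34^3 ≡ 19
34^4 ≡ 64
34^6 ≡ 70
34^8 ≡ 22
34^12 ≡ 50
34^16 ≡ 96
34^24 ≡ 75
34^32 ≡ 1
The order of 34 is 32, so the subgroup it generates has 32 elements.
[(Z/97Z)^× : ⟨34⟩] = 96/32 = 3.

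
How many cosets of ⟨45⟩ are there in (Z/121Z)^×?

ord(45) | φ(121) = φ(11^2) = 11·(11−1) = 110 = 2 · 5 · 11.
Divisors of 110: 1, 2, 5, 10, 11, 22, 55, 110.
Check 45^d mod 121 for each divisor in increasing order:
45^1 ≡ 45 (mod 121)
45^2 ≡ 89 (mod 121)
45^5 ≡ 100 (mod 121)
45^10 ≡ 78 (mod 121)
45^11 ≡ 1 (mod 121) ✓
So ord_121(45) = 11, hence |⟨45⟩| = 11.
[(Z/121Z)^× : ⟨45⟩] = 110/11 = 10.

10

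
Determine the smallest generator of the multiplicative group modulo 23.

5

φ(23) = 23 − 1 = 22 = 2 · 11.
g is a primitive root iff g^(22/q) ≢ 1 (mod 23) for each prime q ∈ {2, 11}.
g = 2: 2^11 ≡ 1 — hits 1, so not a primitive root.
g = 3: 3^11 ≡ 1 — hits 1, so not a primitive root.
g = 4: 4^11 ≡ 1 — hits 1, so not a primitive root.
g = 5: 5^11 ≡ 22; 5^2 ≡ 2 — none is 1, so 5 is a primitive root.
So 5 is the smallest generator of (Z/23Z)^×.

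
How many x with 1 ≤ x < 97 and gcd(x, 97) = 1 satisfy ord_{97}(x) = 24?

8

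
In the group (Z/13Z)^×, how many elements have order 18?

φ(13) = 13 − 1 = 12 = 2^2 · 3.
In a cyclic group of order 12, there are φ(d) elements of order d for each divisor d of 12, and zero for non-divisors.
Here 12 is not a multiple of 18, so there are no elements of order 18.

0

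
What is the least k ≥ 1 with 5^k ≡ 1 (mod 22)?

5

The order of 5 must divide φ(22) = φ(2)·φ(11) = 1·10 = 10 = 2 · 5.
Divisors of 10: 1, 2, 5, 10.
Test each divisor d:
5^1 ≡ 5 (mod 22)
5^2 ≡ 3 (mod 22)
5^5 ≡ 1 (mod 22) ✓
Therefore the multiplicative order of 5 modulo 22 is 5.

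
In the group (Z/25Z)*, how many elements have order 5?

4

φ(25) = φ(5^2) = 5·(5−1) = 20 = 2^2 · 5.
In a cyclic group of order 20, there are φ(d) elements of order d for each divisor d of 20, and zero for non-divisors.
5 | 20, and φ(5) = 5 − 1 = 4.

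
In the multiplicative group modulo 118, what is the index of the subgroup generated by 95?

2

The order of 95 must divide φ(118) = φ(2)·φ(59) = 1·58 = 58 = 2 · 29.
Divisors of 58: 1, 2, 29, 58.
Test each divisor d:
95^1 ≡ 95 (mod 118)
95^2 ≡ 57 (mod 118)
95^29 ≡ 1 (mod 118) ✓
The order of 95 is 29, so the subgroup it generates has 29 elements.
[(Z/118Z)^× : ⟨95⟩] = 58/29 = 2.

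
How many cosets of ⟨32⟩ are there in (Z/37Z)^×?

1

The order of 32 must divide φ(37) = 37 − 1 = 36 = 2^2 · 3^2.
Divisors of 36: 1, 2, 3, 4, 6, 9, 12, 18, 36.
Compute 32^d (mod 37) for the divisors d until we hit 1:
32^1 ≡ 32
32^2 ≡ 25
32^3 ≡ 23
32^4 ≡ 33
32^6 ≡ 11
32^9 ≡ 31
32^12 ≡ 10
32^18 ≡ 36
32^36 ≡ 1
Thus |⟨32⟩| = ord(32) = 36.
The index is φ(37) / ord(32) = 36 / 36 = 1.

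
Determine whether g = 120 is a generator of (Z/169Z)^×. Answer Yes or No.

No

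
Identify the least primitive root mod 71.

φ(71) = 71 − 1 = 70 = 2 · 5 · 7.
Test candidates g = 2, 3, … against the prime factors q ∈ {2, 5, 7} of φ(71): g is a generator iff g^(70/q) ≢ 1 for every such q.
g = 2: 2^35 ≡ 1 — hits 1, so not a primitive root.
g = 3: 3^35 ≡ 1 — hits 1, so not a primitive root.
g = 4: 4^35 ≡ 1 — hits 1, so not a primitive root.
g = 5: 5^35 ≡ 1 — hits 1, so not a primitive root.
g = 6: 6^35 ≡ 1 — hits 1, so not a primitive root.
g = 7: 7^35 ≡ 70; 7^14 ≡ 54; 7^10 ≡ 45 — none is 1, so 7 is a primitive root.
Hence the least primitive root of 71 is 7.

7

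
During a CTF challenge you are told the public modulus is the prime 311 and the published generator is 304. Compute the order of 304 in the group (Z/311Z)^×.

Since 304 ∈ (Z/311Z)^×, its order divides φ(311) = 311 − 1 = 310 = 2 · 5 · 31.
Divisors of 310: 1, 2, 5, 10, 31, 62, 155, 310.
Evaluate successive powers at the divisors of 310:
304^1 ≡ 304
304^2 ≡ 49
304^5 ≡ 298
304^10 ≡ 169
304^31 ≡ 310
304^62 ≡ 1
Hence ord(304) = 62.

62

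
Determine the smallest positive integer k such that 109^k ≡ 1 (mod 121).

22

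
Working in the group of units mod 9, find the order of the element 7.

Since 7 ∈ (Z/9Z)^×, its order divides φ(9) = φ(3^2) = 3·(3−1) = 6 = 2 · 3.
Divisors of 6: 1, 2, 3, 6.
Test each divisor d:
7^1 ≡ 7 (mod 9)
7^2 ≡ 4 (mod 9)
7^3 ≡ 1 (mod 9) ✓
The smallest such exponent is 3, so the order of 7 is 3.

3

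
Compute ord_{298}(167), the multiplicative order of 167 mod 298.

Since 167 ∈ (Z/298Z)^×, its order divides φ(298) = φ(2)·φ(149) = 1·148 = 148 = 2^2 · 37.
Divisors of 148: 1, 2, 4, 37, 74, 148.
Check 167^d mod 298 for each divisor in increasing order:
167^1 ≡ 167 (mod 298)
167^2 ≡ 175 (mod 298)
167^4 ≡ 229 (mod 298)
167^37 ≡ 193 (mod 298)
167^74 ≡ 297 (mod 298)
167^148 ≡ 1 (mod 298) ✓
Hence ord(167) = 148.

148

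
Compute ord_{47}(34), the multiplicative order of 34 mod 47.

23

ord(34) | φ(47) = 47 − 1 = 46 = 2 · 23.
Divisors of 46: 1, 2, 23, 46.
Check 34^d mod 47 for each divisor in increasing order:
34^1 ≡ 34 (mod 47)
34^2 ≡ 28 (mod 47)
34^23 ≡ 1 (mod 47) ✓
Hence ord(34) = 23.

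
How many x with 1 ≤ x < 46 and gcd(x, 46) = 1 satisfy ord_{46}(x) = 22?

φ(46) = φ(2)·φ(23) = 1·22 = 22 = 2 · 11.
(Z/46Z)^× is cyclic (|G| = 22); a cyclic group of order m has exactly φ(d) elements of each order d | m, and none otherwise.
22 = 2 · 11 divides 22, and φ(22) = 10.

10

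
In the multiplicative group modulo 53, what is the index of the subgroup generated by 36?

The order of 36 must divide φ(53) = 53 − 1 = 52 = 2^2 · 13.
Divisors of 52: 1, 2, 4, 13, 26, 52.
Check 36^d mod 53 for each divisor in increasing order:
36^1 ≡ 36 (mod 53)
36^2 ≡ 24 (mod 53)
36^4 ≡ 46 (mod 53)
36^13 ≡ 1 (mod 53) ✓
The order of 36 is 13, so the subgroup it generates has 13 elements.
[(Z/53Z)^× : ⟨36⟩] = 52/13 = 4.

4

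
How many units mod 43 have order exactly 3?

φ(43) = 43 − 1 = 42 = 2 · 3 · 7.
Since (Z/43Z)^× is cyclic of order 42, the number of elements of order d is φ(d) when d | 42 and 0 otherwise.
3 | 42, and φ(3) = 3 − 1 = 2.

2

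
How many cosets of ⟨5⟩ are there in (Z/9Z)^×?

1

By Lagrange's theorem, ord_9(5) divides φ(9) = φ(3^2) = 3·(3−1) = 6 = 2 · 3.
Divisors of 6: 1, 2, 3, 6.
Check 5^d mod 9 for each divisor in increasing order:
5^1 ≡ 5 (mod 9)
5^2 ≡ 7 (mod 9)
5^3 ≡ 8 (mod 9)
5^6 ≡ 1 (mod 9) ✓
So ord_9(5) = 6, hence |⟨5⟩| = 6.
Index = |(Z/9Z)^×| / |⟨5⟩| = 6 / 6 = 1.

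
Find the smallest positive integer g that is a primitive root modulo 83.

2

φ(83) = 83 − 1 = 82 = 2 · 41.
g is a primitive root iff g^(82/q) ≢ 1 (mod 83) for each prime q ∈ {2, 41}.
g = 2: 2^41 ≡ 82; 2^2 ≡ 4 — none is 1, so 2 is a primitive root.
Hence the least primitive root of 83 is 2.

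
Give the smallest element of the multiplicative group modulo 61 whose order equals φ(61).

2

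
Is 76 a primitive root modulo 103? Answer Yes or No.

No

φ(103) = 103 − 1 = 102 = 2 · 3 · 17.
It suffices to check that the order of 76 is not a proper divisor of 102: compute 76^(102/q) for q ∈ {2, 3, 17}.
76^51 ≡ 1 (mod 103)  [q = 2: ≡ 1 ✗]
76^34 ≡ 1 (mod 103)  [q = 3: ≡ 1 ✗]
76^6 ≡ 100 (mod 103)  [q = 17: ≢ 1 ✓]
The check at q = 2 fails, so 76 generates a proper subgroup.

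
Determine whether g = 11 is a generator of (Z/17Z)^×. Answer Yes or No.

φ(17) = 17 − 1 = 16 = 2^4.
An element g generates (Z/17Z)^× iff g^(16/q) ≢ 1 (mod 17) for each prime q ∈ {2}.
11^8 ≡ 16 (mod 17)  [q = 2: ≢ 1 ✓]
Every test exponent gives a nontrivial residue, hence 11 generates the full group.

Yes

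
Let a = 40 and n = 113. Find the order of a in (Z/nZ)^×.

By Lagrange's theorem, ord_113(40) divides φ(113) = 113 − 1 = 112 = 2^4 · 7.
Divisors of 112: 1, 2, 4, 7, 8, 14, 16, 28, 56, 112.
Evaluate successive powers at the divisors of 112:
40^1 ≡ 40 (mod 113)
40^2 ≡ 18 (mod 113)
40^4 ≡ 98 (mod 113)
40^7 ≡ 48 (mod 113)
40^8 ≡ 112 (mod 113)
40^14 ≡ 44 (mod 113)
40^16 ≡ 1 (mod 113) ✓
The smallest such exponent is 16, so the order of 40 is 16.

16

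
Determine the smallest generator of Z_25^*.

φ(25) = φ(5^2) = 5·(5−1) = 20 = 2^2 · 5.
g is a primitive root iff g^(20/q) ≢ 1 (mod 25) for each prime q ∈ {2, 5}.
g = 2: 2^10 ≡ 24; 2^4 ≡ 16 — none is 1, so 2 is a primitive root.
So 2 is the smallest generator of (Z/25Z)^×.

2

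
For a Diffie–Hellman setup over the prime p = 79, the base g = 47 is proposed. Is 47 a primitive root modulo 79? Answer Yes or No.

Yes

φ(79) = 79 − 1 = 78 = 2 · 3 · 13.
It suffices to check that the order of 47 is not a proper divisor of 78: compute 47^(78/q) for q ∈ {2, 3, 13}.
47^39 ≡ 78 (mod 79)  [q = 2: ≢ 1 ✓]
47^26 ≡ 55 (mod 79)  [q = 3: ≢ 1 ✓]
47^6 ≡ 52 (mod 79)  [q = 13: ≢ 1 ✓]
Every test exponent gives a nontrivial residue, hence 47 generates the full group.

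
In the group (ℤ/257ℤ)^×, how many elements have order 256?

φ(257) = 257 − 1 = 256 = 2^8.
(Z/257Z)^× is cyclic (|G| = 256); a cyclic group of order m has exactly φ(d) elements of each order d | m, and none otherwise.
256 = 2^8 divides 256, and φ(256) = 128.

128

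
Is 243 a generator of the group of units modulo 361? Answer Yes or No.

Yes

φ(361) = φ(19^2) = 19·(19−1) = 342 = 2 · 3^2 · 19.
It suffices to check that the order of 243 is not a proper divisor of 342: compute 243^(342/q) for q ∈ {2, 3, 19}.
243^171 ≡ 360 (mod 361)  [q = 2: ≢ 1 ✓]
243^114 ≡ 68 (mod 361)  [q = 3: ≢ 1 ✓]
243^18 ≡ 267 (mod 361)  [q = 19: ≢ 1 ✓]
All checks pass, so 243 has order 342 and is a primitive root modulo 361.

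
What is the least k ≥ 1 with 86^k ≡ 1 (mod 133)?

18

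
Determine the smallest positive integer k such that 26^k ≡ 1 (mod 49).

42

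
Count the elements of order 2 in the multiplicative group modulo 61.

1

φ(61) = 61 − 1 = 60 = 2^2 · 3 · 5.
In a cyclic group of order 60, there are φ(d) elements of order d for each divisor d of 60, and zero for non-divisors.
2 | 60, and φ(2) = 2 − 1 = 1.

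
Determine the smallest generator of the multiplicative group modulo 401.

3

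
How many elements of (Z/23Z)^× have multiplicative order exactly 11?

φ(23) = 23 − 1 = 22 = 2 · 11.
(Z/23Z)^× is cyclic (|G| = 22); a cyclic group of order m has exactly φ(d) elements of each order d | m, and none otherwise.
11 | 22, and φ(11) = 11 − 1 = 10.

10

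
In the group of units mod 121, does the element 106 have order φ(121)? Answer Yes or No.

Yes

φ(121) = φ(11^2) = 11·(11−1) = 110 = 2 · 5 · 11.
An element g generates (Z/121Z)^× iff g^(110/q) ≢ 1 (mod 121) for each prime q ∈ {2, 5, 11}.
106^55 ≡ 120 (mod 121)  [q = 2: ≢ 1 ✓]
106^22 ≡ 27 (mod 121)  [q = 5: ≢ 1 ✓]
106^10 ≡ 78 (mod 121)  [q = 11: ≢ 1 ✓]
Every test exponent gives a nontrivial residue, hence 106 generates the full group.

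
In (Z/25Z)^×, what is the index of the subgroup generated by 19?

Since 19 ∈ (Z/25Z)^×, its order divides φ(25) = φ(5^2) = 5·(5−1) = 20 = 2^2 · 5.
Divisors of 20: 1, 2, 4, 5, 10, 20.
Evaluate successive powers at the divisors of 20:
19^1 ≡ 19 (mod 25)
19^2 ≡ 11 (mod 25)
19^4 ≡ 21 (mod 25)
19^5 ≡ 24 (mod 25)
19^10 ≡ 1 (mod 25) ✓
So ord_25(19) = 10, hence |⟨19⟩| = 10.
The index is φ(25) / ord(19) = 20 / 10 = 2.

2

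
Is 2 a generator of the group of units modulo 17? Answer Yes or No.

No

φ(17) = 17 − 1 = 16 = 2^4.
Test 2^(16/q) mod 17 for each prime factor q of 16:
2^8 ≡ 1 (mod 17)  [q = 2: ≡ 1 ✗]
2^8 ≡ 1 shows ord(2) | 8, strictly less than φ(17); not a primitive root.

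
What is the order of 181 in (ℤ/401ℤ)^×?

200

Since 181 ∈ (Z/401Z)^×, its order divides φ(401) = 401 − 1 = 400 = 2^4 · 5^2.
Divisors of 400: 1, 2, 4, 5, 8, 10, 16, 20, 25, 40, 50, 80, 100, 200, 400.
Evaluate successive powers at the divisors of 400:
181^1 ≡ 181
181^2 ≡ 280
181^4 ≡ 205
181^5 ≡ 213
181^8 ≡ 321
181^10 ≡ 56
181^16 ≡ 385
181^20 ≡ 329
181^25 ≡ 303
181^40 ≡ 372
181^50 ≡ 381
181^80 ≡ 39
181^100 ≡ 400
181^200 ≡ 1
Hence ord(181) = 200.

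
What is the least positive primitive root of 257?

3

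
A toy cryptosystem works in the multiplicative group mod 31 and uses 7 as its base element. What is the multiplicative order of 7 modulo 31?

Since 7 ∈ (Z/31Z)^×, its order divides φ(31) = 31 − 1 = 30 = 2 · 3 · 5.
Divisors of 30: 1, 2, 3, 5, 6, 10, 15, 30.
Test each divisor d:
7^1 ≡ 7
7^2 ≡ 18
7^3 ≡ 2
7^5 ≡ 5
7^6 ≡ 4
7^10 ≡ 25
7^15 ≡ 1
So ord_31(7) = 15.

15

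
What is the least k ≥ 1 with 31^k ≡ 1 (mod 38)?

Since 31 ∈ (Z/38Z)^×, its order divides φ(38) = φ(2)·φ(19) = 1·18 = 18 = 2 · 3^2.
Divisors of 18: 1, 2, 3, 6, 9, 18.
Test each divisor d:
31^1 ≡ 31 (mod 38)
31^2 ≡ 11 (mod 38)
31^3 ≡ 37 (mod 38)
31^6 ≡ 1 (mod 38) ✓
The smallest such exponent is 6, so the order of 31 is 6.

6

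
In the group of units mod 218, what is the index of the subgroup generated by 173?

18

The order of 173 must divide φ(218) = φ(2)·φ(109) = 1·108 = 108 = 2^2 · 3^3.
Divisors of 108: 1, 2, 3, 4, 6, 9, 12, 18, 27, 36, 54, 108.
Test each divisor d:
173^1 ≡ 173 (mod 218)
173^2 ≡ 63 (mod 218)
173^3 ≡ 217 (mod 218)
173^4 ≡ 45 (mod 218)
173^6 ≡ 1 (mod 218) ✓
The order of 173 is 6, so the subgroup it generates has 6 elements.
Index = |(Z/218Z)^×| / |⟨173⟩| = 108 / 6 = 18.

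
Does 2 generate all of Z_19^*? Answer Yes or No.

Yes

φ(19) = 19 − 1 = 18 = 2 · 3^2.
It suffices to check that the order of 2 is not a proper divisor of 18: compute 2^(18/q) for q ∈ {2, 3}.
2^9 ≡ 18 (mod 19)  [q = 2: ≢ 1 ✓]
2^6 ≡ 7 (mod 19)  [q = 3: ≢ 1 ✓]
Every test exponent gives a nontrivial residue, hence 2 generates the full group.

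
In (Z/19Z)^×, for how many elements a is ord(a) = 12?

φ(19) = 19 − 1 = 18 = 2 · 3^2.
(Z/19Z)^× is cyclic (|G| = 18); a cyclic group of order m has exactly φ(d) elements of each order d | m, and none otherwise.
12 does not divide 18, so no element of (Z/19Z)^× has order 12.

0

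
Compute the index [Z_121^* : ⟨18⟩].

Since 18 ∈ (Z/121Z)^×, its order divides φ(121) = φ(11^2) = 11·(11−1) = 110 = 2 · 5 · 11.
Divisors of 110: 1, 2, 5, 10, 11, 22, 55, 110.
Test each divisor d:
18^1 ≡ 18
18^2 ≡ 82
18^5 ≡ 32
18^10 ≡ 56
18^11 ≡ 40
18^22 ≡ 27
18^55 ≡ 120
18^110 ≡ 1
The order of 18 is 110, so the subgroup it generates has 110 elements.
The index is φ(121) / ord(18) = 110 / 110 = 1.

1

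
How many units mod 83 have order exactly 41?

φ(83) = 83 − 1 = 82 = 2 · 41.
(Z/83Z)^× is cyclic (|G| = 82); a cyclic group of order m has exactly φ(d) elements of each order d | m, and none otherwise.
41 | 82, and φ(41) = 41 − 1 = 40.

40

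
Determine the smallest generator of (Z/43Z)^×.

3

φ(43) = 43 − 1 = 42 = 2 · 3 · 7.
g is a primitive root iff g^(42/q) ≢ 1 (mod 43) for each prime q ∈ {2, 3, 7}.
g = 2: 2^21 ≡ 42; 2^14 ≡ 1 — hits 1, so not a primitive root.
g = 3: 3^21 ≡ 42; 3^14 ≡ 36; 3^6 ≡ 41 — none is 1, so 3 is a primitive root.
So 3 is the smallest generator of (Z/43Z)^×.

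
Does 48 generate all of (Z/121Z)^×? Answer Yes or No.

No

φ(121) = φ(11^2) = 11·(11−1) = 110 = 2 · 5 · 11.
48 is a primitive root mod 121 iff 48^(φ(121)/q) ≢ 1 for every prime q | φ(121), i.e. q ∈ {2, 5, 11}.
48^55 ≡ 1 (mod 121)  [q = 2: ≡ 1 ✗]
48^22 ≡ 27 (mod 121)  [q = 5: ≢ 1 ✓]
48^10 ≡ 100 (mod 121)  [q = 11: ≢ 1 ✓]
Since 48^55 ≡ 1, the order of 48 divides 55 < 110, so 48 is not a primitive root.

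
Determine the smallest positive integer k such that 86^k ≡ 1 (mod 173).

172

By Lagrange's theorem, ord_173(86) divides φ(173) = 173 − 1 = 172 = 2^2 · 43.
Divisors of 172: 1, 2, 4, 43, 86, 172.
Check 86^d mod 173 for each divisor in increasing order:
86^1 ≡ 86 (mod 173)
86^2 ≡ 130 (mod 173)
86^4 ≡ 119 (mod 173)
86^43 ≡ 80 (mod 173)
86^86 ≡ 172 (mod 173)
86^172 ≡ 1 (mod 173) ✓
Therefore the multiplicative order of 86 modulo 173 is 172.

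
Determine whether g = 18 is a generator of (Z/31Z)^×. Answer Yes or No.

No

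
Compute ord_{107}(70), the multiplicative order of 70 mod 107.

106

The order of 70 must divide φ(107) = 107 − 1 = 106 = 2 · 53.
Divisors of 106: 1, 2, 53, 106.
Test each divisor d:
70^1 ≡ 70
70^2 ≡ 85
70^53 ≡ 106
70^106 ≡ 1
Therefore the multiplicative order of 70 modulo 107 is 106.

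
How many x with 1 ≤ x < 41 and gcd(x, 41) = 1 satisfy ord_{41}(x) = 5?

4

φ(41) = 41 − 1 = 40 = 2^3 · 5.
(Z/41Z)^× is cyclic (|G| = 40); a cyclic group of order m has exactly φ(d) elements of each order d | m, and none otherwise.
5 | 40, and φ(5) = 5 − 1 = 4.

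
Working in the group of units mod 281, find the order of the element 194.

Since 194 ∈ (Z/281Z)^×, its order divides φ(281) = 281 − 1 = 280 = 2^3 · 5 · 7.
Divisors of 280: 1, 2, 4, 5, 7, 8, 10, 14, 20, 28, 35, 40, 56, 70, 140, 280.
Check 194^d mod 281 for each divisor in increasing order:
194^1 ≡ 194 (mod 281)
194^2 ≡ 263 (mod 281)
194^4 ≡ 43 (mod 281)
194^5 ≡ 193 (mod 281)
194^7 ≡ 179 (mod 281)
194^8 ≡ 163 (mod 281)
194^10 ≡ 157 (mod 281)
194^14 ≡ 7 (mod 281)
194^20 ≡ 202 (mod 281)
194^28 ≡ 49 (mod 281)
194^35 ≡ 60 (mod 281)
194^40 ≡ 59 (mod 281)
194^56 ≡ 153 (mod 281)
194^70 ≡ 228 (mod 281)
194^140 ≡ 280 (mod 281)
194^280 ≡ 1 (mod 281) ✓
Therefore the multiplicative order of 194 modulo 281 is 280.

280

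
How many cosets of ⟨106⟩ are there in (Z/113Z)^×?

16

By Lagrange's theorem, ord_113(106) divides φ(113) = 113 − 1 = 112 = 2^4 · 7.
Divisors of 112: 1, 2, 4, 7, 8, 14, 16, 28, 56, 112.
Compute 106^d (mod 113) for the divisors d until we hit 1:
106^1 ≡ 106
106^2 ≡ 49
106^4 ≡ 28
106^7 ≡ 1
The order of 106 is 7, so the subgroup it generates has 7 elements.
[(Z/113Z)^× : ⟨106⟩] = 112/7 = 16.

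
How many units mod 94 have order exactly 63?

0

φ(94) = φ(2)·φ(47) = 1·46 = 46 = 2 · 23.
In a cyclic group of order 46, there are φ(d) elements of order d for each divisor d of 46, and zero for non-divisors.
Since 63 ∤ 46, the count is 0.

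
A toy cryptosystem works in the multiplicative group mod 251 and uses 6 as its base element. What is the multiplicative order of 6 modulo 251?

ord(6) | φ(251) = 251 − 1 = 250 = 2 · 5^3.
Divisors of 250: 1, 2, 5, 10, 25, 50, 125, 250.
Test each divisor d:
6^1 ≡ 6 (mod 251)
6^2 ≡ 36 (mod 251)
6^5 ≡ 246 (mod 251)
6^10 ≡ 25 (mod 251)
6^25 ≡ 138 (mod 251)
6^50 ≡ 219 (mod 251)
6^125 ≡ 250 (mod 251)
6^250 ≡ 1 (mod 251) ✓
The smallest such exponent is 250, so the order of 6 is 250.

250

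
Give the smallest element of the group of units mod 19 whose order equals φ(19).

φ(19) = 19 − 1 = 18 = 2 · 3^2.
Test candidates g = 2, 3, … against the prime factors q ∈ {2, 3} of φ(19): g is a generator iff g^(18/q) ≢ 1 for every such q.
g = 2: 2^9 ≡ 18; 2^6 ≡ 7 — none is 1, so 2 is a primitive root.
The smallest primitive root modulo 19 is 2.

2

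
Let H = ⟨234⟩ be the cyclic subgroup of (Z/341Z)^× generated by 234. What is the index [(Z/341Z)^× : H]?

Since 234 ∈ (Z/341Z)^×, its order divides φ(341) = φ(11·31) = (11−1)·(31−1) = 10·30 = 300 = 2^2 · 3 · 5^2.
Divisors of 300: 1, 2, 3, 4, 5, 6, 10, 12, 15, 20, 25, 30, 50, 60, 75, 100, 150, 300.
Compute 234^d (mod 341) for the divisors d until we hit 1:
234^1 ≡ 234
234^2 ≡ 196
234^3 ≡ 170
234^4 ≡ 224
234^5 ≡ 243
234^6 ≡ 256
234^10 ≡ 56
234^12 ≡ 64
234^15 ≡ 309
234^20 ≡ 67
234^25 ≡ 254
234^30 ≡ 1
So ord_341(234) = 30, hence |⟨234⟩| = 30.
The index is φ(341) / ord(234) = 300 / 30 = 10.

10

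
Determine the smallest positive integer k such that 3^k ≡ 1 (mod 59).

29

The order of 3 must divide φ(59) = 59 − 1 = 58 = 2 · 29.
Divisors of 58: 1, 2, 29, 58.
Check 3^d mod 59 for each divisor in increasing order:
3^1 ≡ 3 (mod 59)
3^2 ≡ 9 (mod 59)
3^29 ≡ 1 (mod 59) ✓
So ord_59(3) = 29.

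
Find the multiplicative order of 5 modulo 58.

14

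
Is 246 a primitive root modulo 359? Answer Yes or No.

No

φ(359) = 359 − 1 = 358 = 2 · 179.
Test 246^(358/q) mod 359 for each prime factor q of 358:
246^179 ≡ 1 (mod 359)  [q = 2: ≡ 1 ✗]
246^2 ≡ 204 (mod 359)  [q = 179: ≢ 1 ✓]
246^179 ≡ 1 shows ord(246) | 179, strictly less than φ(359); not a primitive root.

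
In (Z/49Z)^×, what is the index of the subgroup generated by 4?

2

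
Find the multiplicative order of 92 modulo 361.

171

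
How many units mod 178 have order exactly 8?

φ(178) = φ(2)·φ(89) = 1·88 = 88 = 2^3 · 11.
(Z/178Z)^× is cyclic (|G| = 88); a cyclic group of order m has exactly φ(d) elements of each order d | m, and none otherwise.
8 = 2^3 divides 88, and φ(8) = 4.

4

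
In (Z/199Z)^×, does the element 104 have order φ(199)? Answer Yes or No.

No

φ(199) = 199 − 1 = 198 = 2 · 3^2 · 11.
104 is a primitive root mod 199 iff 104^(φ(199)/q) ≢ 1 for every prime q | φ(199), i.e. q ∈ {2, 3, 11}.
104^99 ≡ 1 (mod 199)  [q = 2: ≡ 1 ✗]
104^66 ≡ 106 (mod 199)  [q = 3: ≢ 1 ✓]
104^18 ≡ 18 (mod 199)  [q = 11: ≢ 1 ✓]
Since 104^99 ≡ 1, the order of 104 divides 99 < 198, so 104 is not a primitive root.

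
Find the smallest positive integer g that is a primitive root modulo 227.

φ(227) = 227 − 1 = 226 = 2 · 113.
g is a primitive root iff g^(226/q) ≢ 1 (mod 227) for each prime q ∈ {2, 113}.
g = 2: 2^113 ≡ 226; 2^2 ≡ 4 — none is 1, so 2 is a primitive root.
Hence the least primitive root of 227 is 2.

2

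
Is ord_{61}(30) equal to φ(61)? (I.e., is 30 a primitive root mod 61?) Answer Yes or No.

φ(61) = 61 − 1 = 60 = 2^2 · 3 · 5.
An element g generates (Z/61Z)^× iff g^(60/q) ≢ 1 (mod 61) for each prime q ∈ {2, 3, 5}.
30^30 ≡ 60 (mod 61)  [q = 2: ≢ 1 ✓]
30^20 ≡ 13 (mod 61)  [q = 3: ≢ 1 ✓]
30^12 ≡ 34 (mod 61)  [q = 5: ≢ 1 ✓]
All checks pass, so 30 has order 60 and is a primitive root modulo 61.

Yes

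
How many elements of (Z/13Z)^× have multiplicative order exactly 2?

φ(13) = 13 − 1 = 12 = 2^2 · 3.
In a cyclic group of order 12, there are φ(d) elements of order d for each divisor d of 12, and zero for non-divisors.
2 | 12, and φ(2) = 2 − 1 = 1.

1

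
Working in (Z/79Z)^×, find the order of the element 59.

78

Since 59 ∈ (Z/79Z)^×, its order divides φ(79) = 79 − 1 = 78 = 2 · 3 · 13.
Divisors of 78: 1, 2, 3, 6, 13, 26, 39, 78.
Test each divisor d:
59^1 ≡ 59
59^2 ≡ 5
59^3 ≡ 58
59^6 ≡ 46
59^13 ≡ 24
59^26 ≡ 23
59^39 ≡ 78
59^78 ≡ 1
The smallest such exponent is 78, so the order of 59 is 78.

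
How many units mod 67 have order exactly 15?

0

φ(67) = 67 − 1 = 66 = 2 · 3 · 11.
In a cyclic group of order 66, there are φ(d) elements of order d for each divisor d of 66, and zero for non-divisors.
Since 15 ∤ 66, the count is 0.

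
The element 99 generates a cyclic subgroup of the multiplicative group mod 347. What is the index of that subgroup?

2

ord(99) | φ(347) = 347 − 1 = 346 = 2 · 173.
Divisors of 346: 1, 2, 173, 346.
Test each divisor d:
99^1 ≡ 99
99^2 ≡ 85
99^173 ≡ 1
Thus |⟨99⟩| = ord(99) = 173.
Index = |(Z/347Z)^×| / |⟨99⟩| = 346 / 173 = 2.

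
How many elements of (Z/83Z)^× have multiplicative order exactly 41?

40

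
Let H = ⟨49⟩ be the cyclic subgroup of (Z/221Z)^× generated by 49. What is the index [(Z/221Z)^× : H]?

The order of 49 must divide φ(221) = φ(13·17) = (13−1)·(17−1) = 12·16 = 192 = 2^6 · 3.
Divisors of 192: 1, 2, 3, 4, 6, 8, 12, 16, 24, 32, 48, 64, 96, 192.
Compute 49^d (mod 221) for the divisors d until we hit 1:
49^1 ≡ 49 (mod 221)
49^2 ≡ 191 (mod 221)
49^3 ≡ 77 (mod 221)
49^4 ≡ 16 (mod 221)
49^6 ≡ 183 (mod 221)
49^8 ≡ 35 (mod 221)
49^12 ≡ 118 (mod 221)
49^16 ≡ 120 (mod 221)
49^24 ≡ 1 (mod 221) ✓
Thus |⟨49⟩| = ord(49) = 24.
Index = |(Z/221Z)^×| / |⟨49⟩| = 192 / 24 = 8.

8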